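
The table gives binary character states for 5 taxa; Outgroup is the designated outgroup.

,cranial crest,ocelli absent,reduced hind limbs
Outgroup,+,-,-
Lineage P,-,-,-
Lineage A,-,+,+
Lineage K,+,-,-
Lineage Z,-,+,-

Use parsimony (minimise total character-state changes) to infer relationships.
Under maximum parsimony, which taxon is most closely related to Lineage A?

Character polarity is set by the outgroup: the derived state is whichever differs from the outgroup's state, so for cranial crest the derived state is '-', and for the remaining characters it is '+'.
cranial crest (derived state '-') is shared by Lineage A, Lineage P, and Lineage Z — a synapomorphy uniting that clade.
ocelli absent (derived state '+') is shared by Lineage A and Lineage Z — a synapomorphy uniting that clade.
reduced hind limbs (derived state '+') is unique to Lineage A (autapomorphy; uninformative for grouping).
Most parsimonious ingroup topology: ((Lineage P,(Lineage A,Lineage Z)),Lineage K).
Lineage A and Lineage Z form a cherry on this tree, so they are sister taxa.

Lineage Z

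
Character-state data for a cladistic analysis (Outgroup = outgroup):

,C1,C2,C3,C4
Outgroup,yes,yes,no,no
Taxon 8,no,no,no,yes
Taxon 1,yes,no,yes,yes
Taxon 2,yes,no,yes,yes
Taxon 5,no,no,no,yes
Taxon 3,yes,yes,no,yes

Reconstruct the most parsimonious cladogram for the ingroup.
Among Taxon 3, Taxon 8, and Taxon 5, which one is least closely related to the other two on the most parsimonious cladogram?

Character polarity is set by the outgroup: the derived state is whichever differs from the outgroup's state, so for C1, C2 the derived state is 'no', and for the remaining characters it is 'yes'.
Only Taxon 5 and Taxon 8 show the derived state 'no' for C1, supporting them as a clade.
C2: derived state 'no' in Taxon 1, Taxon 2, Taxon 5, and Taxon 8 only — synapomorphy for {Taxon 1, Taxon 2, Taxon 5, Taxon 8}.
C3 (derived state 'yes') is shared by Taxon 1 and Taxon 2 — a synapomorphy uniting that clade.
C4 (derived state 'yes') is shared by all ingroup taxa — unites the whole ingroup.
Most parsimonious ingroup topology: (((Taxon 8,Taxon 5),(Taxon 1,Taxon 2)),Taxon 3).
Taxon 8 and Taxon 5 share a more recent common ancestor with each other than either does with Taxon 3, so Taxon 3 is the least closely related of the three.

Taxon 3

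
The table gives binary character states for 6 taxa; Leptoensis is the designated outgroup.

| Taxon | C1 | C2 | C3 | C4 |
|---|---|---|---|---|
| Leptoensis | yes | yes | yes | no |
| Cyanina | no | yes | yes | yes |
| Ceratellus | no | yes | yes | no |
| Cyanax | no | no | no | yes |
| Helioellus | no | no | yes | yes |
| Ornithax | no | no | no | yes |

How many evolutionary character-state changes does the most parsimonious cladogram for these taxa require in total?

Character polarity is set by the outgroup: the derived state is whichever differs from the outgroup's state, so for C1, C2, C3 the derived state is 'no', and for the remaining characters it is 'yes'.
All ingroup taxa share the derived state 'no' for C1; it defines the ingroup but does not resolve relationships within it.
Only Cyanax, Helioellus, and Ornithax show the derived state 'no' for C2, supporting them as a clade.
C3: derived state 'no' in Cyanax and Ornithax only — synapomorphy for {Cyanax, Ornithax}.
C4: derived state 'yes' in Cyanax, Cyanina, Helioellus, and Ornithax only — synapomorphy for {Cyanax, Cyanina, Helioellus, Ornithax}.
Most parsimonious ingroup topology: ((Cyanina,((Cyanax,Ornithax),Helioellus)),Ceratellus).
Changes per character on this tree: C1: 1; C2: 1; C3: 1; C4: 1.
Total = 4.

4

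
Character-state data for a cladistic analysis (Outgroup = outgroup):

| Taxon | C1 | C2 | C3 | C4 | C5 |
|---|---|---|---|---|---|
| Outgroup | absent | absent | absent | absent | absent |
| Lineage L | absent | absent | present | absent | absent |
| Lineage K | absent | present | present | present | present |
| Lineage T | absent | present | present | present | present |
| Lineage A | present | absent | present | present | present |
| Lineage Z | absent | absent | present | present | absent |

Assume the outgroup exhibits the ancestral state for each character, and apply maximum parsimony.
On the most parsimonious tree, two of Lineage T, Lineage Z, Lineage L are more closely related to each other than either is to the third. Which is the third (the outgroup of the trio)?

The outgroup has state 'absent' for every character, so 'present' is the derived state throughout.
C1 (derived state 'present') is unique to Lineage A (autapomorphy; uninformative for grouping).
C2 (derived state 'present') is shared by Lineage K and Lineage T — a synapomorphy uniting that clade.
All ingroup taxa share the derived state 'present' for C3; it defines the ingroup but does not resolve relationships within it.
C4 (derived state 'present') is shared by Lineage A, Lineage K, Lineage T, and Lineage Z — a synapomorphy uniting that clade.
Only Lineage A, Lineage K, and Lineage T show the derived state 'present' for C5, supporting them as a clade.
Most parsimonious ingroup topology: (Lineage L,(((Lineage K,Lineage T),Lineage A),Lineage Z)).
Lineage T and Lineage Z share a more recent common ancestor with each other than either does with Lineage L, so Lineage L is the least closely related of the three.

Lineage L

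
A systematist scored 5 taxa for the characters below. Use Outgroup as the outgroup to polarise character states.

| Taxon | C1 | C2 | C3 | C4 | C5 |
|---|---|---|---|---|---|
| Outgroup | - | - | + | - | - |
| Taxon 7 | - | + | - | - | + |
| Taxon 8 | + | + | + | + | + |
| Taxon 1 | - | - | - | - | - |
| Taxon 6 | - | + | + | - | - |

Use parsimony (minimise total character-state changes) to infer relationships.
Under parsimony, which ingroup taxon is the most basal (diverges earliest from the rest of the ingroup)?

Taxon 1

Character polarity is set by the outgroup: the derived state is whichever differs from the outgroup's state, so for C3 the derived state is '-', and for the remaining characters it is '+'.
C1: derived state '+' in Taxon 8 only — an autapomorphy, so it tells us nothing about relationships among taxa.
C2 (derived state '+') is shared by Taxon 6, Taxon 7, and Taxon 8 — a synapomorphy uniting that clade.
C3 groups Taxon 1 and Taxon 7, which is incompatible with the clades supported by the remaining characters; treating it as convergent (homoplasy) costs fewer steps than any alternative tree.
C4: derived state '+' in Taxon 8 only — an autapomorphy, so it tells us nothing about relationships among taxa.
C5: derived state '+' in Taxon 7 and Taxon 8 only — synapomorphy for {Taxon 7, Taxon 8}.
Most parsimonious ingroup topology: (((Taxon 7,Taxon 8),Taxon 6),Taxon 1).
Taxon 1 is sister to the clade containing all other ingroup taxa, so it is the earliest-diverging (most basal) ingroup lineage.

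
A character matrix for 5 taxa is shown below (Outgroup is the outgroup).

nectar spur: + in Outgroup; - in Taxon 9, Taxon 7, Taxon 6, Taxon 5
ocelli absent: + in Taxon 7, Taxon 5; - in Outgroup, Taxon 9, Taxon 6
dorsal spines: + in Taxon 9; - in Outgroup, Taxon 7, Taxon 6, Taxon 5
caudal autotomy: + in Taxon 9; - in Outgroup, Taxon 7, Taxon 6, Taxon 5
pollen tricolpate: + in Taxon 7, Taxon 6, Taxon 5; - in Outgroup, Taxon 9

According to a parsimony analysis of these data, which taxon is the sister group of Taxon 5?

Character polarity is set by the outgroup: the derived state is whichever differs from the outgroup's state, so for nectar spur the derived state is '-', and for the remaining characters it is '+'.
All ingroup taxa share the derived state '-' for nectar spur; it defines the ingroup but does not resolve relationships within it.
Only Taxon 5 and Taxon 7 show the derived state '+' for ocelli absent, supporting them as a clade.
dorsal spines: derived state '+' in Taxon 9 only — an autapomorphy, so it tells us nothing about relationships among taxa.
caudal autotomy (derived state '+') is unique to Taxon 9 (autapomorphy; uninformative for grouping).
pollen tricolpate (derived state '+') is shared by Taxon 5, Taxon 6, and Taxon 7 — a synapomorphy uniting that clade.
Most parsimonious ingroup topology: (Taxon 9,((Taxon 7,Taxon 5),Taxon 6)).
Taxon 5 and Taxon 7 form a cherry on this tree, so they are sister taxa.

Taxon 7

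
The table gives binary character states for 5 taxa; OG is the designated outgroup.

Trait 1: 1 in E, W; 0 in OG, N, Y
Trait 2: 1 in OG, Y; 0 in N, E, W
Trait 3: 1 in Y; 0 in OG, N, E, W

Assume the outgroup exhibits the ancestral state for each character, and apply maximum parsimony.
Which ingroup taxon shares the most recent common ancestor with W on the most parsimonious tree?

E

Character polarity is set by the outgroup: the derived state is whichever differs from the outgroup's state, so for Trait 2 the derived state is '0', and for the remaining characters it is '1'.
Only E and W show the derived state '1' for Trait 1, supporting them as a clade.
Trait 2: derived state '0' in E, N, and W only — synapomorphy for {E, N, W}.
Trait 3 (derived state '1') is unique to Y (autapomorphy; uninformative for grouping).
Most parsimonious ingroup topology: ((N,(E,W)),Y).
W and E form a cherry on this tree, so they are sister taxa.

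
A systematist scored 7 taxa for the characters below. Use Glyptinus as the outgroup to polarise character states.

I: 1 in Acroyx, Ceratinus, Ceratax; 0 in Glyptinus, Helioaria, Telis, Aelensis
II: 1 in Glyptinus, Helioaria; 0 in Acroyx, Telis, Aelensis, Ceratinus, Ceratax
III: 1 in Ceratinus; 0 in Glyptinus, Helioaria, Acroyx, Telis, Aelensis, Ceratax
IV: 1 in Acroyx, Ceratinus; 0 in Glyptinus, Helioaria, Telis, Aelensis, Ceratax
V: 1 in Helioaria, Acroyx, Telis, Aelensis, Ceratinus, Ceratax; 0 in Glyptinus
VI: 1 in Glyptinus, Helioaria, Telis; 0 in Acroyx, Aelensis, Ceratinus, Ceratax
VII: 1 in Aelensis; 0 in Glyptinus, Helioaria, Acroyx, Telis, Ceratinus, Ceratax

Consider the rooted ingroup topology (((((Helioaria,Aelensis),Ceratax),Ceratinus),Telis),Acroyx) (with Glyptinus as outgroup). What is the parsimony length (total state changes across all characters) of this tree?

13

Map each character onto (((((Helioaria,Aelensis),Ceratax),Ceratinus),Telis),Acroyx) (rooted by Glyptinus) and count the minimum state changes it requires (Fitch parsimony):
I: 3; II: 2; III: 1; IV: 2; V: 1; VI: 3; VII: 1.
Total tree length = 13.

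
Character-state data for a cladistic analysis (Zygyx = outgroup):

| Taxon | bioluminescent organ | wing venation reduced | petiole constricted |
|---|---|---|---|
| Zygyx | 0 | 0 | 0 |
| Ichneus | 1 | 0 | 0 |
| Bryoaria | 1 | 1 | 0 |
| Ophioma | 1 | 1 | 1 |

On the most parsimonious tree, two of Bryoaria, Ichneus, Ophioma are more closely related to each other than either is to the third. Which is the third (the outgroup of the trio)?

Ichneus

The outgroup has state '0' for every character, so '1' is the derived state throughout.
bioluminescent organ (derived state '1') is shared by all ingroup taxa — unites the whole ingroup.
wing venation reduced: derived state '1' in Bryoaria and Ophioma only — synapomorphy for {Bryoaria, Ophioma}.
petiole constricted (derived state '1') is unique to Ophioma (autapomorphy; uninformative for grouping).
Most parsimonious ingroup topology: (Ichneus,(Ophioma,Bryoaria)).
Bryoaria and Ophioma share a more recent common ancestor with each other than either does with Ichneus, so Ichneus is the least closely related of the three.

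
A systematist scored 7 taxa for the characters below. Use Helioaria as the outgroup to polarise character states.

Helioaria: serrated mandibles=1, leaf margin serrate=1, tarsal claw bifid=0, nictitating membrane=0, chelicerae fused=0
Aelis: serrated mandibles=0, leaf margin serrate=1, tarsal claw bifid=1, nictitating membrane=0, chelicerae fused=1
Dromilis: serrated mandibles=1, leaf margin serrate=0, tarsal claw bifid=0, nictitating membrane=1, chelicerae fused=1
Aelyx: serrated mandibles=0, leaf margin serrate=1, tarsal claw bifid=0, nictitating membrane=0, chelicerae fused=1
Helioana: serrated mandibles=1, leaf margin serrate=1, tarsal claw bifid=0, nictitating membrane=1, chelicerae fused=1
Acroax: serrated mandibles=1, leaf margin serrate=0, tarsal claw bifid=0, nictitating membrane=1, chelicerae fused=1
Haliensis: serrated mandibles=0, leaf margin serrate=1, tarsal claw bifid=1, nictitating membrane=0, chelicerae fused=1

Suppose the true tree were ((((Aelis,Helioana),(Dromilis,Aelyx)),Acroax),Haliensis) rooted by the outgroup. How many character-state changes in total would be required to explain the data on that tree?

11

Map each character onto ((((Aelis,Helioana),(Dromilis,Aelyx)),Acroax),Haliensis) (rooted by Helioaria) and count the minimum state changes it requires (Fitch parsimony):
serrated mandibles: 3; leaf margin serrate: 2; tarsal claw bifid: 2; nictitating membrane: 3; chelicerae fused: 1.
Total tree length = 11.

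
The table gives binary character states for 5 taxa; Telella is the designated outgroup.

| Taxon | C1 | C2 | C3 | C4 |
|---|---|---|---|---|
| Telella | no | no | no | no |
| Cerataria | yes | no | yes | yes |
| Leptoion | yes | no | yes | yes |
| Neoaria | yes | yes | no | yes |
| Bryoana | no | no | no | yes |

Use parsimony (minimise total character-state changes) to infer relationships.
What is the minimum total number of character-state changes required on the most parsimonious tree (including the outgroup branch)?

The outgroup has state 'no' for every character, so 'yes' is the derived state throughout.
C1 (derived state 'yes') is shared by Cerataria, Leptoion, and Neoaria — a synapomorphy uniting that clade.
C2 (derived state 'yes') is unique to Neoaria (autapomorphy; uninformative for grouping).
C3 (derived state 'yes') is shared by Cerataria and Leptoion — a synapomorphy uniting that clade.
All ingroup taxa share the derived state 'yes' for C4; it defines the ingroup but does not resolve relationships within it.
Most parsimonious ingroup topology: (((Cerataria,Leptoion),Neoaria),Bryoana).
Changes per character on this tree: C1: 1; C2: 1; C3: 1; C4: 1.
Total = 4.

4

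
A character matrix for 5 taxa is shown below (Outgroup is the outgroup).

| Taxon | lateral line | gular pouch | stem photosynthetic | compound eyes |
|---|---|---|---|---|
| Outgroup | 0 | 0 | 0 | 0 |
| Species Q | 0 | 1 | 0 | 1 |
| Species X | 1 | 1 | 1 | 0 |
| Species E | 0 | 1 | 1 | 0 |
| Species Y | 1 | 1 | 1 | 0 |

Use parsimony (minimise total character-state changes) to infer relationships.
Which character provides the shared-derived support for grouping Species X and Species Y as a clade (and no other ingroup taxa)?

The outgroup has state '0' for every character, so '1' is the derived state throughout.
lateral line (derived state '1') is shared by Species X and Species Y — a synapomorphy uniting that clade.
gular pouch (derived state '1') is shared by all ingroup taxa — unites the whole ingroup.
stem photosynthetic (derived state '1') is shared by Species E, Species X, and Species Y — a synapomorphy uniting that clade.
compound eyes: derived state '1' in Species Q only — an autapomorphy, so it tells us nothing about relationships among taxa.
Most parsimonious ingroup topology: (Species Q,((Species X,Species Y),Species E)).
The clade {Species X, Species Y} is supported by lateral line: its derived state '1' occurs in exactly those taxa and in no other taxon (including the outgroup).

lateral line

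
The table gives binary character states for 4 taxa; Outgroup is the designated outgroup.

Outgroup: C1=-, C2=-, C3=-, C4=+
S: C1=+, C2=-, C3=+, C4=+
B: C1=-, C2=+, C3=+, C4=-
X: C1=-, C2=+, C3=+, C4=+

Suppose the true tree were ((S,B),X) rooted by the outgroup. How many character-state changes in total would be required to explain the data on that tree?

Map each character onto ((S,B),X) (rooted by Outgroup) and count the minimum state changes it requires (Fitch parsimony):
C1: 1; C2: 2; C3: 1; C4: 1.
Total tree length = 5.

5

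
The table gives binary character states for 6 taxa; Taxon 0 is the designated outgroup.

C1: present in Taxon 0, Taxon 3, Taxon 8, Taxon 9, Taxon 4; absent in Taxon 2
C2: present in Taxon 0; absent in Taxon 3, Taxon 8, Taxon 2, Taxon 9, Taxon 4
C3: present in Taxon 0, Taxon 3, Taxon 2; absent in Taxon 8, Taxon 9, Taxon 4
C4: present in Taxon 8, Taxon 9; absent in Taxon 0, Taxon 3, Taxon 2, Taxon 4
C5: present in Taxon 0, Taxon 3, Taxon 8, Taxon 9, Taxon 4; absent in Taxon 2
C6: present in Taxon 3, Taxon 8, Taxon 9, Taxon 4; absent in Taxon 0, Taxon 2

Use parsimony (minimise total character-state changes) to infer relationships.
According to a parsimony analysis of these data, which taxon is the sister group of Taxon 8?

Character polarity is set by the outgroup: the derived state is whichever differs from the outgroup's state, so for C1, C2, C3, C5 the derived state is 'absent', and for the remaining characters it is 'present'.
C1 (derived state 'absent') is unique to Taxon 2 (autapomorphy; uninformative for grouping).
All ingroup taxa share the derived state 'absent' for C2; it defines the ingroup but does not resolve relationships within it.
C3: derived state 'absent' in Taxon 4, Taxon 8, and Taxon 9 only — synapomorphy for {Taxon 4, Taxon 8, Taxon 9}.
C4 (derived state 'present') is shared by Taxon 8 and Taxon 9 — a synapomorphy uniting that clade.
C5 (derived state 'absent') is unique to Taxon 2 (autapomorphy; uninformative for grouping).
Only Taxon 3, Taxon 4, Taxon 8, and Taxon 9 show the derived state 'present' for C6, supporting them as a clade.
Most parsimonious ingroup topology: ((Taxon 3,((Taxon 8,Taxon 9),Taxon 4)),Taxon 2).
Taxon 8 and Taxon 9 form a cherry on this tree, so they are sister taxa.

Taxon 9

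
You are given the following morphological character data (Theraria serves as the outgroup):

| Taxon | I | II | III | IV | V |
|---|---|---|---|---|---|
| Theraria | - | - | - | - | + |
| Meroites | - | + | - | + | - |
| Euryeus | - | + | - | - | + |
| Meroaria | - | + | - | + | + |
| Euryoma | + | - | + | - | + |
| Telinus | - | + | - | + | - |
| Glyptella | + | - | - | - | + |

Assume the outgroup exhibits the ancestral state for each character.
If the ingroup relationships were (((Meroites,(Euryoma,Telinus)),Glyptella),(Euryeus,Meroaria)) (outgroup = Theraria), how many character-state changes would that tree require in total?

11

Map each character onto (((Meroites,(Euryoma,Telinus)),Glyptella),(Euryeus,Meroaria)) (rooted by Theraria) and count the minimum state changes it requires (Fitch parsimony):
I: 2; II: 3; III: 1; IV: 3; V: 2.
Total tree length = 11.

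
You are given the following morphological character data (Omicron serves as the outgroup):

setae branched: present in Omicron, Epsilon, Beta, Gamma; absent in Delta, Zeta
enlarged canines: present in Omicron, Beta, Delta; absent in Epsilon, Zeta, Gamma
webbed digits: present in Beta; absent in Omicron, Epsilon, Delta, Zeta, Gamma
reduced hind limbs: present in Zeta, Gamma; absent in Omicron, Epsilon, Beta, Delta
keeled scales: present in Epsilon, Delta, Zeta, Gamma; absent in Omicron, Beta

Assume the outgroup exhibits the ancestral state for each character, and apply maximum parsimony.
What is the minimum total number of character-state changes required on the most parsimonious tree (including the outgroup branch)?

Character polarity is set by the outgroup: the derived state is whichever differs from the outgroup's state, so for setae branched, enlarged canines the derived state is 'absent', and for the remaining characters it is 'present'.
setae branched groups Delta and Zeta, which is incompatible with the clades supported by the remaining characters; treating it as convergent (homoplasy) costs fewer steps than any alternative tree.
Only Epsilon, Gamma, and Zeta show the derived state 'absent' for enlarged canines, supporting them as a clade.
webbed digits: derived state 'present' in Beta only — an autapomorphy, so it tells us nothing about relationships among taxa.
reduced hind limbs: derived state 'present' in Gamma and Zeta only — synapomorphy for {Gamma, Zeta}.
Only Delta, Epsilon, Gamma, and Zeta show the derived state 'present' for keeled scales, supporting them as a clade.
Most parsimonious ingroup topology: (((Epsilon,(Zeta,Gamma)),Delta),Beta).
Changes per character on this tree: setae branched: 2; enlarged canines: 1; webbed digits: 1; reduced hind limbs: 1; keeled scales: 1.
Total = 6.

6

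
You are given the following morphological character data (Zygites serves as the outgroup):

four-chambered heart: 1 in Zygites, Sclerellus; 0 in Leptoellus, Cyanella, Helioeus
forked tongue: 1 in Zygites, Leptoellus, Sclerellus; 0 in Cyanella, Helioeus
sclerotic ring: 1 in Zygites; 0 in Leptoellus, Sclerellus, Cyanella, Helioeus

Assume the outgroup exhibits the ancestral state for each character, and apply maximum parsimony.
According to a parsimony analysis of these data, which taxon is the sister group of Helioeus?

The outgroup has state '1' for every character, so '0' is the derived state throughout.
Only Cyanella, Helioeus, and Leptoellus show the derived state '0' for four-chambered heart, supporting them as a clade.
forked tongue (derived state '0') is shared by Cyanella and Helioeus — a synapomorphy uniting that clade.
sclerotic ring (derived state '0') is shared by all ingroup taxa — unites the whole ingroup.
Most parsimonious ingroup topology: ((Leptoellus,(Cyanella,Helioeus)),Sclerellus).
Helioeus and Cyanella form a cherry on this tree, so they are sister taxa.

Cyanella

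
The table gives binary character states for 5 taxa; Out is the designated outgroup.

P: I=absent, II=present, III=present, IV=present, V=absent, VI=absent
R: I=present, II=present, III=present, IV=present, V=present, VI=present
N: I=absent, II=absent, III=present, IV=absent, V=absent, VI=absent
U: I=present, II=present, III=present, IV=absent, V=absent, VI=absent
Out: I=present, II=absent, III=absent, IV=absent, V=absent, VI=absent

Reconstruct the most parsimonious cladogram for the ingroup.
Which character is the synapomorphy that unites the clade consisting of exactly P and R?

IV

Character polarity is set by the outgroup: the derived state is whichever differs from the outgroup's state, so for I the derived state is 'absent', and for the remaining characters it is 'present'.
I groups N and P, which is incompatible with the clades supported by the remaining characters; treating it as convergent (homoplasy) costs fewer steps than any alternative tree.
Only P, R, and U show the derived state 'present' for II, supporting them as a clade.
III (derived state 'present') is shared by all ingroup taxa — unites the whole ingroup.
IV: derived state 'present' in P and R only — synapomorphy for {P, R}.
V: derived state 'present' in R only — an autapomorphy, so it tells us nothing about relationships among taxa.
VI: derived state 'present' in R only — an autapomorphy, so it tells us nothing about relationships among taxa.
Most parsimonious ingroup topology: (((R,P),U),N).
The clade {P, R} is supported by IV: its derived state 'present' occurs in exactly those taxa and in no other taxon (including the outgroup).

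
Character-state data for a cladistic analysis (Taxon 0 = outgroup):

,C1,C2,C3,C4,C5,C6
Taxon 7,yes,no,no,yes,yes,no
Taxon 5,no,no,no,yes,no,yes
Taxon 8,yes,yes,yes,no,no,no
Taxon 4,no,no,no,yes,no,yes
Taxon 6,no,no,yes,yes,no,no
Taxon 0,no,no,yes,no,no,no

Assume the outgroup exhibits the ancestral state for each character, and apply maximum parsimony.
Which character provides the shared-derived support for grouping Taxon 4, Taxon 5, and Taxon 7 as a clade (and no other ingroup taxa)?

Character polarity is set by the outgroup: the derived state is whichever differs from the outgroup's state, so for C3 the derived state is 'no', and for the remaining characters it is 'yes'.
C1 (state 'yes') occurs in Taxon 7 and Taxon 8 but conflicts with the nesting implied by the other characters — most parsimoniously interpreted as homoplasy.
C2: derived state 'yes' in Taxon 8 only — an autapomorphy, so it tells us nothing about relationships among taxa.
C3 (derived state 'no') is shared by Taxon 4, Taxon 5, and Taxon 7 — a synapomorphy uniting that clade.
C4 (derived state 'yes') is shared by Taxon 4, Taxon 5, Taxon 6, and Taxon 7 — a synapomorphy uniting that clade.
C5 (derived state 'yes') is unique to Taxon 7 (autapomorphy; uninformative for grouping).
C6: derived state 'yes' in Taxon 4 and Taxon 5 only — synapomorphy for {Taxon 4, Taxon 5}.
Most parsimonious ingroup topology: (Taxon 8,(((Taxon 5,Taxon 4),Taxon 7),Taxon 6)).
The clade {Taxon 4, Taxon 5, Taxon 7} is supported by C3: its derived state 'no' occurs in exactly those taxa and in no other taxon (including the outgroup).

C3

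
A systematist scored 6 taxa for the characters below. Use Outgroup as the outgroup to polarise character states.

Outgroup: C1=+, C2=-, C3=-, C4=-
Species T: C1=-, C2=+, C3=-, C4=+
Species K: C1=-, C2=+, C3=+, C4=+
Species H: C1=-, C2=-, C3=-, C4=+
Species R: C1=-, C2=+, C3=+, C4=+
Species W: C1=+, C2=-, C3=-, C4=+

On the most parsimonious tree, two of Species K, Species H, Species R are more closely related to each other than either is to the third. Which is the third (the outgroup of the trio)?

Character polarity is set by the outgroup: the derived state is whichever differs from the outgroup's state, so for C1 the derived state is '-', and for the remaining characters it is '+'.
Only Species H, Species K, Species R, and Species T show the derived state '-' for C1, supporting them as a clade.
C2: derived state '+' in Species K, Species R, and Species T only — synapomorphy for {Species K, Species R, Species T}.
C3 (derived state '+') is shared by Species K and Species R — a synapomorphy uniting that clade.
All ingroup taxa share the derived state '+' for C4; it defines the ingroup but does not resolve relationships within it.
Most parsimonious ingroup topology: (((Species T,(Species K,Species R)),Species H),Species W).
Species K and Species R share a more recent common ancestor with each other than either does with Species H, so Species H is the least closely related of the three.

Species H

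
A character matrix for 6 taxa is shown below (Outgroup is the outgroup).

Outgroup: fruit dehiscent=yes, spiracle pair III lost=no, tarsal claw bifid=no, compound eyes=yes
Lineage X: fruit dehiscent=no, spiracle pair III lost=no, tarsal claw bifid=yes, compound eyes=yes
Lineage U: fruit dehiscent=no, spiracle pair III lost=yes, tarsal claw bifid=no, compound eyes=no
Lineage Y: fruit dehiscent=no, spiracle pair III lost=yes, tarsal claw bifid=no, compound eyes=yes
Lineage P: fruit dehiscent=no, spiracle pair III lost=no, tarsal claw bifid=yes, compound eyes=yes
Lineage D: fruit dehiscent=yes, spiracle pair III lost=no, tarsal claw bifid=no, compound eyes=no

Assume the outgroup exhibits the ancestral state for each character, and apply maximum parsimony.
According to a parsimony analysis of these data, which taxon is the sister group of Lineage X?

Lineage P

Character polarity is set by the outgroup: the derived state is whichever differs from the outgroup's state, so for fruit dehiscent, compound eyes the derived state is 'no', and for the remaining characters it is 'yes'.
fruit dehiscent: derived state 'no' in Lineage P, Lineage U, Lineage X, and Lineage Y only — synapomorphy for {Lineage P, Lineage U, Lineage X, Lineage Y}.
spiracle pair III lost: derived state 'yes' in Lineage U and Lineage Y only — synapomorphy for {Lineage U, Lineage Y}.
tarsal claw bifid (derived state 'yes') is shared by Lineage P and Lineage X — a synapomorphy uniting that clade.
compound eyes groups Lineage D and Lineage U, which is incompatible with the clades supported by the remaining characters; treating it as convergent (homoplasy) costs fewer steps than any alternative tree.
Most parsimonious ingroup topology: (((Lineage X,Lineage P),(Lineage U,Lineage Y)),Lineage D).
Lineage X and Lineage P form a cherry on this tree, so they are sister taxa.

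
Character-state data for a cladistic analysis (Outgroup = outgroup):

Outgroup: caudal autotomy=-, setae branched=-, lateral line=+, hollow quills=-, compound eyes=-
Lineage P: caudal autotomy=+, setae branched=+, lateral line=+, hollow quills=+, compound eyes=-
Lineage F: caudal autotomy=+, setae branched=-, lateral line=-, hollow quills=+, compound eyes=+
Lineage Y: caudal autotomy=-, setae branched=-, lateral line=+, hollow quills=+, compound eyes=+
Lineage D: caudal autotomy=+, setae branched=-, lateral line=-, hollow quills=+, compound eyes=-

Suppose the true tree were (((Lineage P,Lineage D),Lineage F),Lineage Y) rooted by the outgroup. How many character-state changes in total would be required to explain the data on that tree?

Map each character onto (((Lineage P,Lineage D),Lineage F),Lineage Y) (rooted by Outgroup) and count the minimum state changes it requires (Fitch parsimony):
caudal autotomy: 1; setae branched: 1; lateral line: 2; hollow quills: 1; compound eyes: 2.
Total tree length = 7.

7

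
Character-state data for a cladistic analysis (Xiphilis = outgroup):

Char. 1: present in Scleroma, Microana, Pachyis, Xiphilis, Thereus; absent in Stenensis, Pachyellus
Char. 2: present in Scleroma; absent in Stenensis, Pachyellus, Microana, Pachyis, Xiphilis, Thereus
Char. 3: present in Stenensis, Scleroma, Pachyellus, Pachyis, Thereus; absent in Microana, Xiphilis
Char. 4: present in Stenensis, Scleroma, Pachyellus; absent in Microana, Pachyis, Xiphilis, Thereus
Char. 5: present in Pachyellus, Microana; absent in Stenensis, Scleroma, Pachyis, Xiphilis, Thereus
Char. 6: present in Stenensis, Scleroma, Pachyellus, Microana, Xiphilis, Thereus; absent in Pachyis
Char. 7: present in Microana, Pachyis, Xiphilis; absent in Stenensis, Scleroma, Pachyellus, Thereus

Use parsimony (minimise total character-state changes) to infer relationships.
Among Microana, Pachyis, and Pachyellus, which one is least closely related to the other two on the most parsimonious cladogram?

Character polarity is set by the outgroup: the derived state is whichever differs from the outgroup's state, so for Char. 1, Char. 6, Char. 7 the derived state is 'absent', and for the remaining characters it is 'present'.
Char. 1: derived state 'absent' in Pachyellus and Stenensis only — synapomorphy for {Pachyellus, Stenensis}.
Char. 2 (derived state 'present') is unique to Scleroma (autapomorphy; uninformative for grouping).
Char. 3 (derived state 'present') is shared by Pachyellus, Pachyis, Scleroma, Stenensis, and Thereus — a synapomorphy uniting that clade.
Only Pachyellus, Scleroma, and Stenensis show the derived state 'present' for Char. 4, supporting them as a clade.
Char. 5 groups Microana and Pachyellus, which is incompatible with the clades supported by the remaining characters; treating it as convergent (homoplasy) costs fewer steps than any alternative tree.
Char. 6: derived state 'absent' in Pachyis only — an autapomorphy, so it tells us nothing about relationships among taxa.
Char. 7 (derived state 'absent') is shared by Pachyellus, Scleroma, Stenensis, and Thereus — a synapomorphy uniting that clade.
Most parsimonious ingroup topology: (((((Pachyellus,Stenensis),Scleroma),Thereus),Pachyis),Microana).
Pachyis and Pachyellus share a more recent common ancestor with each other than either does with Microana, so Microana is the least closely related of the three.

Microana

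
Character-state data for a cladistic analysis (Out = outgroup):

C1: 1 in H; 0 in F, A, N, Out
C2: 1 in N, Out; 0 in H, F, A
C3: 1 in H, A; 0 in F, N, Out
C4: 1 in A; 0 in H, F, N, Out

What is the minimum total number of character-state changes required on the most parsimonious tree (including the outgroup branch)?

4

Character polarity is set by the outgroup: the derived state is whichever differs from the outgroup's state, so for C2 the derived state is '0', and for the remaining characters it is '1'.
C1 (derived state '1') is unique to H (autapomorphy; uninformative for grouping).
C2: derived state '0' in A, F, and H only — synapomorphy for {A, F, H}.
Only A and H show the derived state '1' for C3, supporting them as a clade.
C4 (derived state '1') is unique to A (autapomorphy; uninformative for grouping).
Most parsimonious ingroup topology: (((A,H),F),N).
Changes per character on this tree: C1: 1; C2: 1; C3: 1; C4: 1.
Total = 4.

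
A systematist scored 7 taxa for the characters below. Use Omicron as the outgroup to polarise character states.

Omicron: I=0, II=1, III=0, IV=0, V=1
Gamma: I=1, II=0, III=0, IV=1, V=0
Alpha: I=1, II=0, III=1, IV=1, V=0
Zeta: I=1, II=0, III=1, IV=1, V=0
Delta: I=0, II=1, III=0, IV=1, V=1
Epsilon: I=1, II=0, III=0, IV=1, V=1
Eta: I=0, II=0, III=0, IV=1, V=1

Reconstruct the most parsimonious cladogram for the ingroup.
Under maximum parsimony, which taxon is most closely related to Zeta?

Alpha

Character polarity is set by the outgroup: the derived state is whichever differs from the outgroup's state, so for II, V the derived state is '0', and for the remaining characters it is '1'.
Only Alpha, Epsilon, Gamma, and Zeta show the derived state '1' for I, supporting them as a clade.
Only Alpha, Epsilon, Eta, Gamma, and Zeta show the derived state '0' for II, supporting them as a clade.
III (derived state '1') is shared by Alpha and Zeta — a synapomorphy uniting that clade.
IV (derived state '1') is shared by all ingroup taxa — unites the whole ingroup.
Only Alpha, Gamma, and Zeta show the derived state '0' for V, supporting them as a clade.
Most parsimonious ingroup topology: ((((Gamma,(Alpha,Zeta)),Epsilon),Eta),Delta).
Zeta and Alpha form a cherry on this tree, so they are sister taxa.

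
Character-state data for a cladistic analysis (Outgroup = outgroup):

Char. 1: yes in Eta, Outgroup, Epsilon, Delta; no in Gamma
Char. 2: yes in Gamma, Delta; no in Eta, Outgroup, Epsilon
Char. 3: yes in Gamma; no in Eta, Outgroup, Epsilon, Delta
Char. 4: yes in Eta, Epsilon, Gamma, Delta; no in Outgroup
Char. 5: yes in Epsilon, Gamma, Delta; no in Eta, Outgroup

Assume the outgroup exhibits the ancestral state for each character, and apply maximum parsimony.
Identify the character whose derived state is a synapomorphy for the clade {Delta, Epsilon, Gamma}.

Character polarity is set by the outgroup: the derived state is whichever differs from the outgroup's state, so for Char. 1 the derived state is 'no', and for the remaining characters it is 'yes'.
Char. 1 (derived state 'no') is unique to Gamma (autapomorphy; uninformative for grouping).
Only Delta and Gamma show the derived state 'yes' for Char. 2, supporting them as a clade.
Char. 3 (derived state 'yes') is unique to Gamma (autapomorphy; uninformative for grouping).
Char. 4 (derived state 'yes') is shared by all ingroup taxa — unites the whole ingroup.
Only Delta, Epsilon, and Gamma show the derived state 'yes' for Char. 5, supporting them as a clade.
Most parsimonious ingroup topology: (((Gamma,Delta),Epsilon),Eta).
The clade {Delta, Epsilon, Gamma} is supported by Char. 5: its derived state 'yes' occurs in exactly those taxa and in no other taxon (including the outgroup).

Char. 5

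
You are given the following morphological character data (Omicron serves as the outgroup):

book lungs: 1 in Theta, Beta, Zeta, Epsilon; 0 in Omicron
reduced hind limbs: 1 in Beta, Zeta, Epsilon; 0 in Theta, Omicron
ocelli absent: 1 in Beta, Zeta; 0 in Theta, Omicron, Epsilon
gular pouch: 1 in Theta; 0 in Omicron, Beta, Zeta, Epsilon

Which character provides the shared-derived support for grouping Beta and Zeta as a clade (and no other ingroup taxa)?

The outgroup has state '0' for every character, so '1' is the derived state throughout.
book lungs (derived state '1') is shared by all ingroup taxa — unites the whole ingroup.
Only Beta, Epsilon, and Zeta show the derived state '1' for reduced hind limbs, supporting them as a clade.
ocelli absent (derived state '1') is shared by Beta and Zeta — a synapomorphy uniting that clade.
gular pouch (derived state '1') is unique to Theta (autapomorphy; uninformative for grouping).
Most parsimonious ingroup topology: (((Beta,Zeta),Epsilon),Theta).
The clade {Beta, Zeta} is supported by ocelli absent: its derived state '1' occurs in exactly those taxa and in no other taxon (including the outgroup).

ocelli absent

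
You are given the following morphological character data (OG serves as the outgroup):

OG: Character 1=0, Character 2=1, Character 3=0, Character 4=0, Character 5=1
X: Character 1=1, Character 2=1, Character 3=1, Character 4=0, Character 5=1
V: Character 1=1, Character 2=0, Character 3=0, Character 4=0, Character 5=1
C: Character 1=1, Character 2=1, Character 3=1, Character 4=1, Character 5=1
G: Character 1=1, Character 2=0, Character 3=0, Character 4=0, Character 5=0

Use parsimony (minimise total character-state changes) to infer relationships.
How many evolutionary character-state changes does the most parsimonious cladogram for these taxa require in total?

5

Character polarity is set by the outgroup: the derived state is whichever differs from the outgroup's state, so for Character 2, Character 5 the derived state is '0', and for the remaining characters it is '1'.
Character 1 (derived state '1') is shared by all ingroup taxa — unites the whole ingroup.
Character 2: derived state '0' in G and V only — synapomorphy for {G, V}.
Only C and X show the derived state '1' for Character 3, supporting them as a clade.
Character 4: derived state '1' in C only — an autapomorphy, so it tells us nothing about relationships among taxa.
Character 5: derived state '0' in G only — an autapomorphy, so it tells us nothing about relationships among taxa.
Most parsimonious ingroup topology: ((X,C),(V,G)).
Changes per character on this tree: Character 1: 1; Character 2: 1; Character 3: 1; Character 4: 1; Character 5: 1.
Total = 5.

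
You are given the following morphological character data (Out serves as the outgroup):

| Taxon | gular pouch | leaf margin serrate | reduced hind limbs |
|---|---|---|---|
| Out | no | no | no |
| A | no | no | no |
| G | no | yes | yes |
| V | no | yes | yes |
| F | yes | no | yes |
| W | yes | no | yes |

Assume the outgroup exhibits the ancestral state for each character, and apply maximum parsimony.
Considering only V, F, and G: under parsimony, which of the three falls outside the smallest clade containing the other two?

F

The outgroup has state 'no' for every character, so 'yes' is the derived state throughout.
gular pouch: derived state 'yes' in F and W only — synapomorphy for {F, W}.
Only G and V show the derived state 'yes' for leaf margin serrate, supporting them as a clade.
reduced hind limbs: derived state 'yes' in F, G, V, and W only — synapomorphy for {F, G, V, W}.
Most parsimonious ingroup topology: (A,((G,V),(F,W))).
G and V share a more recent common ancestor with each other than either does with F, so F is the least closely related of the three.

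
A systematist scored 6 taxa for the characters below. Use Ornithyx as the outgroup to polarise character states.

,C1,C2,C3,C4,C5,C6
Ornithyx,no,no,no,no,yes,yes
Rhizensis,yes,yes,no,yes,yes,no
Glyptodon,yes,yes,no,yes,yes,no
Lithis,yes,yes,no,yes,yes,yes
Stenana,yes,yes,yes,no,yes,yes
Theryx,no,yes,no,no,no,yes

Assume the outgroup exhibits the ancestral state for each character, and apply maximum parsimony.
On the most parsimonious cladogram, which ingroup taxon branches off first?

Theryx

Character polarity is set by the outgroup: the derived state is whichever differs from the outgroup's state, so for C5, C6 the derived state is 'no', and for the remaining characters it is 'yes'.
C1 (derived state 'yes') is shared by Glyptodon, Lithis, Rhizensis, and Stenana — a synapomorphy uniting that clade.
C2 (derived state 'yes') is shared by all ingroup taxa — unites the whole ingroup.
C3 (derived state 'yes') is unique to Stenana (autapomorphy; uninformative for grouping).
C4: derived state 'yes' in Glyptodon, Lithis, and Rhizensis only — synapomorphy for {Glyptodon, Lithis, Rhizensis}.
C5: derived state 'no' in Theryx only — an autapomorphy, so it tells us nothing about relationships among taxa.
C6 (derived state 'no') is shared by Glyptodon and Rhizensis — a synapomorphy uniting that clade.
Most parsimonious ingroup topology: ((((Rhizensis,Glyptodon),Lithis),Stenana),Theryx).
Theryx is sister to the clade containing all other ingroup taxa, so it is the earliest-diverging (most basal) ingroup lineage.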